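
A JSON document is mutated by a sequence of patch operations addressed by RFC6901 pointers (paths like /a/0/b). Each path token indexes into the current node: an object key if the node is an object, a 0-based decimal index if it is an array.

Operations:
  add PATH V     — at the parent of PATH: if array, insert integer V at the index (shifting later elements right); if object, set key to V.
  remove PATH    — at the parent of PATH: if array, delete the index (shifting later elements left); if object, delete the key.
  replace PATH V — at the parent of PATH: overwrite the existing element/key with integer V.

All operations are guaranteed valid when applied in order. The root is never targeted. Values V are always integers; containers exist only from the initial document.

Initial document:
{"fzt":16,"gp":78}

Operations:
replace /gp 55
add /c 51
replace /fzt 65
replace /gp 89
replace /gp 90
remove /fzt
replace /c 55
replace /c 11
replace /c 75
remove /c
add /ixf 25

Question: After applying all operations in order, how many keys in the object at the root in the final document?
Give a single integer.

After op 1 (replace /gp 55): {"fzt":16,"gp":55}
After op 2 (add /c 51): {"c":51,"fzt":16,"gp":55}
After op 3 (replace /fzt 65): {"c":51,"fzt":65,"gp":55}
After op 4 (replace /gp 89): {"c":51,"fzt":65,"gp":89}
After op 5 (replace /gp 90): {"c":51,"fzt":65,"gp":90}
After op 6 (remove /fzt): {"c":51,"gp":90}
After op 7 (replace /c 55): {"c":55,"gp":90}
After op 8 (replace /c 11): {"c":11,"gp":90}
After op 9 (replace /c 75): {"c":75,"gp":90}
After op 10 (remove /c): {"gp":90}
After op 11 (add /ixf 25): {"gp":90,"ixf":25}
Size at the root: 2

Answer: 2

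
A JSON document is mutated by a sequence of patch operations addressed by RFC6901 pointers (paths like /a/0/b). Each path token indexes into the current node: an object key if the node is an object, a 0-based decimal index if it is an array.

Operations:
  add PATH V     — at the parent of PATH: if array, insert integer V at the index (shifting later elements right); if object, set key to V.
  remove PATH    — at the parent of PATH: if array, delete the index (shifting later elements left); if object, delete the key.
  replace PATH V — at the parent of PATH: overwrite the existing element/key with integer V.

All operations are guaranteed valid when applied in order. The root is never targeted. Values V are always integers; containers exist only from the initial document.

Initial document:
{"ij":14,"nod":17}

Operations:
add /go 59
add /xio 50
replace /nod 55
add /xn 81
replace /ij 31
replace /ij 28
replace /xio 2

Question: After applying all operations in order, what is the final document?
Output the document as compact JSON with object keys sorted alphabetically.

After op 1 (add /go 59): {"go":59,"ij":14,"nod":17}
After op 2 (add /xio 50): {"go":59,"ij":14,"nod":17,"xio":50}
After op 3 (replace /nod 55): {"go":59,"ij":14,"nod":55,"xio":50}
After op 4 (add /xn 81): {"go":59,"ij":14,"nod":55,"xio":50,"xn":81}
After op 5 (replace /ij 31): {"go":59,"ij":31,"nod":55,"xio":50,"xn":81}
After op 6 (replace /ij 28): {"go":59,"ij":28,"nod":55,"xio":50,"xn":81}
After op 7 (replace /xio 2): {"go":59,"ij":28,"nod":55,"xio":2,"xn":81}

Answer: {"go":59,"ij":28,"nod":55,"xio":2,"xn":81}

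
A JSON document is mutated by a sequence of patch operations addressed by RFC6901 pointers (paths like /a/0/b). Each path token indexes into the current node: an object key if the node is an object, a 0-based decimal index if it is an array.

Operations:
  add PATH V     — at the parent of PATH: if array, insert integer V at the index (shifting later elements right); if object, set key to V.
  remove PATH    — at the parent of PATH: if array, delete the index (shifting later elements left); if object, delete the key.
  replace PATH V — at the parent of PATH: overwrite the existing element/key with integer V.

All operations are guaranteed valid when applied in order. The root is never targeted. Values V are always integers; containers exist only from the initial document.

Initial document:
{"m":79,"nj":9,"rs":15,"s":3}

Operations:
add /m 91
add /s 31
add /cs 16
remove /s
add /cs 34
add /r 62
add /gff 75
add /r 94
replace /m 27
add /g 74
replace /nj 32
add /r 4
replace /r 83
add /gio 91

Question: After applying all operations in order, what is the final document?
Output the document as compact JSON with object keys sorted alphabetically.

Answer: {"cs":34,"g":74,"gff":75,"gio":91,"m":27,"nj":32,"r":83,"rs":15}

Derivation:
After op 1 (add /m 91): {"m":91,"nj":9,"rs":15,"s":3}
After op 2 (add /s 31): {"m":91,"nj":9,"rs":15,"s":31}
After op 3 (add /cs 16): {"cs":16,"m":91,"nj":9,"rs":15,"s":31}
After op 4 (remove /s): {"cs":16,"m":91,"nj":9,"rs":15}
After op 5 (add /cs 34): {"cs":34,"m":91,"nj":9,"rs":15}
After op 6 (add /r 62): {"cs":34,"m":91,"nj":9,"r":62,"rs":15}
After op 7 (add /gff 75): {"cs":34,"gff":75,"m":91,"nj":9,"r":62,"rs":15}
After op 8 (add /r 94): {"cs":34,"gff":75,"m":91,"nj":9,"r":94,"rs":15}
After op 9 (replace /m 27): {"cs":34,"gff":75,"m":27,"nj":9,"r":94,"rs":15}
After op 10 (add /g 74): {"cs":34,"g":74,"gff":75,"m":27,"nj":9,"r":94,"rs":15}
After op 11 (replace /nj 32): {"cs":34,"g":74,"gff":75,"m":27,"nj":32,"r":94,"rs":15}
After op 12 (add /r 4): {"cs":34,"g":74,"gff":75,"m":27,"nj":32,"r":4,"rs":15}
After op 13 (replace /r 83): {"cs":34,"g":74,"gff":75,"m":27,"nj":32,"r":83,"rs":15}
After op 14 (add /gio 91): {"cs":34,"g":74,"gff":75,"gio":91,"m":27,"nj":32,"r":83,"rs":15}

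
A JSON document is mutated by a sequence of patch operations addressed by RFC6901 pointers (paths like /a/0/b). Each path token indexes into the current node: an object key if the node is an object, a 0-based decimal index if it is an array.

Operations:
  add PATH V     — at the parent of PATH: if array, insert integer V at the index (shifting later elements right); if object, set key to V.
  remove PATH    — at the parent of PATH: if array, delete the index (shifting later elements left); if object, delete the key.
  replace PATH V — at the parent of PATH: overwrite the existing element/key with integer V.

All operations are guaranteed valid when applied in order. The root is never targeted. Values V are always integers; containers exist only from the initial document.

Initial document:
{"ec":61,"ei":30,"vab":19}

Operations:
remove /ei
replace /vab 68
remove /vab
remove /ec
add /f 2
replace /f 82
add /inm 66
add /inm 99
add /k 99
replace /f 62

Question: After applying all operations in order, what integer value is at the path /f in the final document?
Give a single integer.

After op 1 (remove /ei): {"ec":61,"vab":19}
After op 2 (replace /vab 68): {"ec":61,"vab":68}
After op 3 (remove /vab): {"ec":61}
After op 4 (remove /ec): {}
After op 5 (add /f 2): {"f":2}
After op 6 (replace /f 82): {"f":82}
After op 7 (add /inm 66): {"f":82,"inm":66}
After op 8 (add /inm 99): {"f":82,"inm":99}
After op 9 (add /k 99): {"f":82,"inm":99,"k":99}
After op 10 (replace /f 62): {"f":62,"inm":99,"k":99}
Value at /f: 62

Answer: 62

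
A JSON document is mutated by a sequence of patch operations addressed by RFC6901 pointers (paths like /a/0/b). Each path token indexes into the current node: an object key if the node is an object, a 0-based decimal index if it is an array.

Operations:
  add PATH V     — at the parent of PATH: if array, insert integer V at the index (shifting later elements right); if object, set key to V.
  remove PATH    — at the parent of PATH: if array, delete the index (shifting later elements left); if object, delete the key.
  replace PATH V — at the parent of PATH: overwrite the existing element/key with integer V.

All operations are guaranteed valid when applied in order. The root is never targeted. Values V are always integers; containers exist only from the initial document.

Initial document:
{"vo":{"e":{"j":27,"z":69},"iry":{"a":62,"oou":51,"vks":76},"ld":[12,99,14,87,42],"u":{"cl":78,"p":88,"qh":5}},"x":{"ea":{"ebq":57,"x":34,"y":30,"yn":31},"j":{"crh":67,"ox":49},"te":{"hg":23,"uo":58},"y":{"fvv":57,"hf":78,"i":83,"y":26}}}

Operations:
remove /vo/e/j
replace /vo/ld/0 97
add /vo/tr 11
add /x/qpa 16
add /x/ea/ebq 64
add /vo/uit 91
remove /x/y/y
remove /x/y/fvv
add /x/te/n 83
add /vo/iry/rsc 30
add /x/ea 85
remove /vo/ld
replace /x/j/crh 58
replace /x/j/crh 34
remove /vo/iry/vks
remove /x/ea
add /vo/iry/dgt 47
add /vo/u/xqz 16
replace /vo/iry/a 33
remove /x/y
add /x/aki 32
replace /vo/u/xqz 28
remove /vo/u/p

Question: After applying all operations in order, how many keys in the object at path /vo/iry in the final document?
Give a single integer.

Answer: 4

Derivation:
After op 1 (remove /vo/e/j): {"vo":{"e":{"z":69},"iry":{"a":62,"oou":51,"vks":76},"ld":[12,99,14,87,42],"u":{"cl":78,"p":88,"qh":5}},"x":{"ea":{"ebq":57,"x":34,"y":30,"yn":31},"j":{"crh":67,"ox":49},"te":{"hg":23,"uo":58},"y":{"fvv":57,"hf":78,"i":83,"y":26}}}
After op 2 (replace /vo/ld/0 97): {"vo":{"e":{"z":69},"iry":{"a":62,"oou":51,"vks":76},"ld":[97,99,14,87,42],"u":{"cl":78,"p":88,"qh":5}},"x":{"ea":{"ebq":57,"x":34,"y":30,"yn":31},"j":{"crh":67,"ox":49},"te":{"hg":23,"uo":58},"y":{"fvv":57,"hf":78,"i":83,"y":26}}}
After op 3 (add /vo/tr 11): {"vo":{"e":{"z":69},"iry":{"a":62,"oou":51,"vks":76},"ld":[97,99,14,87,42],"tr":11,"u":{"cl":78,"p":88,"qh":5}},"x":{"ea":{"ebq":57,"x":34,"y":30,"yn":31},"j":{"crh":67,"ox":49},"te":{"hg":23,"uo":58},"y":{"fvv":57,"hf":78,"i":83,"y":26}}}
After op 4 (add /x/qpa 16): {"vo":{"e":{"z":69},"iry":{"a":62,"oou":51,"vks":76},"ld":[97,99,14,87,42],"tr":11,"u":{"cl":78,"p":88,"qh":5}},"x":{"ea":{"ebq":57,"x":34,"y":30,"yn":31},"j":{"crh":67,"ox":49},"qpa":16,"te":{"hg":23,"uo":58},"y":{"fvv":57,"hf":78,"i":83,"y":26}}}
After op 5 (add /x/ea/ebq 64): {"vo":{"e":{"z":69},"iry":{"a":62,"oou":51,"vks":76},"ld":[97,99,14,87,42],"tr":11,"u":{"cl":78,"p":88,"qh":5}},"x":{"ea":{"ebq":64,"x":34,"y":30,"yn":31},"j":{"crh":67,"ox":49},"qpa":16,"te":{"hg":23,"uo":58},"y":{"fvv":57,"hf":78,"i":83,"y":26}}}
After op 6 (add /vo/uit 91): {"vo":{"e":{"z":69},"iry":{"a":62,"oou":51,"vks":76},"ld":[97,99,14,87,42],"tr":11,"u":{"cl":78,"p":88,"qh":5},"uit":91},"x":{"ea":{"ebq":64,"x":34,"y":30,"yn":31},"j":{"crh":67,"ox":49},"qpa":16,"te":{"hg":23,"uo":58},"y":{"fvv":57,"hf":78,"i":83,"y":26}}}
After op 7 (remove /x/y/y): {"vo":{"e":{"z":69},"iry":{"a":62,"oou":51,"vks":76},"ld":[97,99,14,87,42],"tr":11,"u":{"cl":78,"p":88,"qh":5},"uit":91},"x":{"ea":{"ebq":64,"x":34,"y":30,"yn":31},"j":{"crh":67,"ox":49},"qpa":16,"te":{"hg":23,"uo":58},"y":{"fvv":57,"hf":78,"i":83}}}
After op 8 (remove /x/y/fvv): {"vo":{"e":{"z":69},"iry":{"a":62,"oou":51,"vks":76},"ld":[97,99,14,87,42],"tr":11,"u":{"cl":78,"p":88,"qh":5},"uit":91},"x":{"ea":{"ebq":64,"x":34,"y":30,"yn":31},"j":{"crh":67,"ox":49},"qpa":16,"te":{"hg":23,"uo":58},"y":{"hf":78,"i":83}}}
After op 9 (add /x/te/n 83): {"vo":{"e":{"z":69},"iry":{"a":62,"oou":51,"vks":76},"ld":[97,99,14,87,42],"tr":11,"u":{"cl":78,"p":88,"qh":5},"uit":91},"x":{"ea":{"ebq":64,"x":34,"y":30,"yn":31},"j":{"crh":67,"ox":49},"qpa":16,"te":{"hg":23,"n":83,"uo":58},"y":{"hf":78,"i":83}}}
After op 10 (add /vo/iry/rsc 30): {"vo":{"e":{"z":69},"iry":{"a":62,"oou":51,"rsc":30,"vks":76},"ld":[97,99,14,87,42],"tr":11,"u":{"cl":78,"p":88,"qh":5},"uit":91},"x":{"ea":{"ebq":64,"x":34,"y":30,"yn":31},"j":{"crh":67,"ox":49},"qpa":16,"te":{"hg":23,"n":83,"uo":58},"y":{"hf":78,"i":83}}}
After op 11 (add /x/ea 85): {"vo":{"e":{"z":69},"iry":{"a":62,"oou":51,"rsc":30,"vks":76},"ld":[97,99,14,87,42],"tr":11,"u":{"cl":78,"p":88,"qh":5},"uit":91},"x":{"ea":85,"j":{"crh":67,"ox":49},"qpa":16,"te":{"hg":23,"n":83,"uo":58},"y":{"hf":78,"i":83}}}
After op 12 (remove /vo/ld): {"vo":{"e":{"z":69},"iry":{"a":62,"oou":51,"rsc":30,"vks":76},"tr":11,"u":{"cl":78,"p":88,"qh":5},"uit":91},"x":{"ea":85,"j":{"crh":67,"ox":49},"qpa":16,"te":{"hg":23,"n":83,"uo":58},"y":{"hf":78,"i":83}}}
After op 13 (replace /x/j/crh 58): {"vo":{"e":{"z":69},"iry":{"a":62,"oou":51,"rsc":30,"vks":76},"tr":11,"u":{"cl":78,"p":88,"qh":5},"uit":91},"x":{"ea":85,"j":{"crh":58,"ox":49},"qpa":16,"te":{"hg":23,"n":83,"uo":58},"y":{"hf":78,"i":83}}}
After op 14 (replace /x/j/crh 34): {"vo":{"e":{"z":69},"iry":{"a":62,"oou":51,"rsc":30,"vks":76},"tr":11,"u":{"cl":78,"p":88,"qh":5},"uit":91},"x":{"ea":85,"j":{"crh":34,"ox":49},"qpa":16,"te":{"hg":23,"n":83,"uo":58},"y":{"hf":78,"i":83}}}
After op 15 (remove /vo/iry/vks): {"vo":{"e":{"z":69},"iry":{"a":62,"oou":51,"rsc":30},"tr":11,"u":{"cl":78,"p":88,"qh":5},"uit":91},"x":{"ea":85,"j":{"crh":34,"ox":49},"qpa":16,"te":{"hg":23,"n":83,"uo":58},"y":{"hf":78,"i":83}}}
After op 16 (remove /x/ea): {"vo":{"e":{"z":69},"iry":{"a":62,"oou":51,"rsc":30},"tr":11,"u":{"cl":78,"p":88,"qh":5},"uit":91},"x":{"j":{"crh":34,"ox":49},"qpa":16,"te":{"hg":23,"n":83,"uo":58},"y":{"hf":78,"i":83}}}
After op 17 (add /vo/iry/dgt 47): {"vo":{"e":{"z":69},"iry":{"a":62,"dgt":47,"oou":51,"rsc":30},"tr":11,"u":{"cl":78,"p":88,"qh":5},"uit":91},"x":{"j":{"crh":34,"ox":49},"qpa":16,"te":{"hg":23,"n":83,"uo":58},"y":{"hf":78,"i":83}}}
After op 18 (add /vo/u/xqz 16): {"vo":{"e":{"z":69},"iry":{"a":62,"dgt":47,"oou":51,"rsc":30},"tr":11,"u":{"cl":78,"p":88,"qh":5,"xqz":16},"uit":91},"x":{"j":{"crh":34,"ox":49},"qpa":16,"te":{"hg":23,"n":83,"uo":58},"y":{"hf":78,"i":83}}}
After op 19 (replace /vo/iry/a 33): {"vo":{"e":{"z":69},"iry":{"a":33,"dgt":47,"oou":51,"rsc":30},"tr":11,"u":{"cl":78,"p":88,"qh":5,"xqz":16},"uit":91},"x":{"j":{"crh":34,"ox":49},"qpa":16,"te":{"hg":23,"n":83,"uo":58},"y":{"hf":78,"i":83}}}
After op 20 (remove /x/y): {"vo":{"e":{"z":69},"iry":{"a":33,"dgt":47,"oou":51,"rsc":30},"tr":11,"u":{"cl":78,"p":88,"qh":5,"xqz":16},"uit":91},"x":{"j":{"crh":34,"ox":49},"qpa":16,"te":{"hg":23,"n":83,"uo":58}}}
After op 21 (add /x/aki 32): {"vo":{"e":{"z":69},"iry":{"a":33,"dgt":47,"oou":51,"rsc":30},"tr":11,"u":{"cl":78,"p":88,"qh":5,"xqz":16},"uit":91},"x":{"aki":32,"j":{"crh":34,"ox":49},"qpa":16,"te":{"hg":23,"n":83,"uo":58}}}
After op 22 (replace /vo/u/xqz 28): {"vo":{"e":{"z":69},"iry":{"a":33,"dgt":47,"oou":51,"rsc":30},"tr":11,"u":{"cl":78,"p":88,"qh":5,"xqz":28},"uit":91},"x":{"aki":32,"j":{"crh":34,"ox":49},"qpa":16,"te":{"hg":23,"n":83,"uo":58}}}
After op 23 (remove /vo/u/p): {"vo":{"e":{"z":69},"iry":{"a":33,"dgt":47,"oou":51,"rsc":30},"tr":11,"u":{"cl":78,"qh":5,"xqz":28},"uit":91},"x":{"aki":32,"j":{"crh":34,"ox":49},"qpa":16,"te":{"hg":23,"n":83,"uo":58}}}
Size at path /vo/iry: 4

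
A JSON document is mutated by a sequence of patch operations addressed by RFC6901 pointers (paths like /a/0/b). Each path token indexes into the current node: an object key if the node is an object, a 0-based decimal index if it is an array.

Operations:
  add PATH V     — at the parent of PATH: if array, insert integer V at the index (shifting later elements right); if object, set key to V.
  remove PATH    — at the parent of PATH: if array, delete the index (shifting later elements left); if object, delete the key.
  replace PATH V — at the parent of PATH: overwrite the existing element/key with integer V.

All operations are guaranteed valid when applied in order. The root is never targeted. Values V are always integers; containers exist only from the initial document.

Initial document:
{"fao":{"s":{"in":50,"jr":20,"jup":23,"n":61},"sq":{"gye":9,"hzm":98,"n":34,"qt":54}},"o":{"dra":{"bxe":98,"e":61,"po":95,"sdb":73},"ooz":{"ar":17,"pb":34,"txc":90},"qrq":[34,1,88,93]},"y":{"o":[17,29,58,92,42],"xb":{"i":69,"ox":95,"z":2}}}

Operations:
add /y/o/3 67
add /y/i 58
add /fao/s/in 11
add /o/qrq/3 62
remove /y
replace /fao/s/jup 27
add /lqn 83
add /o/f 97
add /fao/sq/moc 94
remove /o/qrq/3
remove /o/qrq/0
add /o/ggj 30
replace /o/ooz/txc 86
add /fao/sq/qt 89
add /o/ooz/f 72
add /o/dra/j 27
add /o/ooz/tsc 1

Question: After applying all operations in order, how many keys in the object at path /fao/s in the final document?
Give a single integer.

Answer: 4

Derivation:
After op 1 (add /y/o/3 67): {"fao":{"s":{"in":50,"jr":20,"jup":23,"n":61},"sq":{"gye":9,"hzm":98,"n":34,"qt":54}},"o":{"dra":{"bxe":98,"e":61,"po":95,"sdb":73},"ooz":{"ar":17,"pb":34,"txc":90},"qrq":[34,1,88,93]},"y":{"o":[17,29,58,67,92,42],"xb":{"i":69,"ox":95,"z":2}}}
After op 2 (add /y/i 58): {"fao":{"s":{"in":50,"jr":20,"jup":23,"n":61},"sq":{"gye":9,"hzm":98,"n":34,"qt":54}},"o":{"dra":{"bxe":98,"e":61,"po":95,"sdb":73},"ooz":{"ar":17,"pb":34,"txc":90},"qrq":[34,1,88,93]},"y":{"i":58,"o":[17,29,58,67,92,42],"xb":{"i":69,"ox":95,"z":2}}}
After op 3 (add /fao/s/in 11): {"fao":{"s":{"in":11,"jr":20,"jup":23,"n":61},"sq":{"gye":9,"hzm":98,"n":34,"qt":54}},"o":{"dra":{"bxe":98,"e":61,"po":95,"sdb":73},"ooz":{"ar":17,"pb":34,"txc":90},"qrq":[34,1,88,93]},"y":{"i":58,"o":[17,29,58,67,92,42],"xb":{"i":69,"ox":95,"z":2}}}
After op 4 (add /o/qrq/3 62): {"fao":{"s":{"in":11,"jr":20,"jup":23,"n":61},"sq":{"gye":9,"hzm":98,"n":34,"qt":54}},"o":{"dra":{"bxe":98,"e":61,"po":95,"sdb":73},"ooz":{"ar":17,"pb":34,"txc":90},"qrq":[34,1,88,62,93]},"y":{"i":58,"o":[17,29,58,67,92,42],"xb":{"i":69,"ox":95,"z":2}}}
After op 5 (remove /y): {"fao":{"s":{"in":11,"jr":20,"jup":23,"n":61},"sq":{"gye":9,"hzm":98,"n":34,"qt":54}},"o":{"dra":{"bxe":98,"e":61,"po":95,"sdb":73},"ooz":{"ar":17,"pb":34,"txc":90},"qrq":[34,1,88,62,93]}}
After op 6 (replace /fao/s/jup 27): {"fao":{"s":{"in":11,"jr":20,"jup":27,"n":61},"sq":{"gye":9,"hzm":98,"n":34,"qt":54}},"o":{"dra":{"bxe":98,"e":61,"po":95,"sdb":73},"ooz":{"ar":17,"pb":34,"txc":90},"qrq":[34,1,88,62,93]}}
After op 7 (add /lqn 83): {"fao":{"s":{"in":11,"jr":20,"jup":27,"n":61},"sq":{"gye":9,"hzm":98,"n":34,"qt":54}},"lqn":83,"o":{"dra":{"bxe":98,"e":61,"po":95,"sdb":73},"ooz":{"ar":17,"pb":34,"txc":90},"qrq":[34,1,88,62,93]}}
After op 8 (add /o/f 97): {"fao":{"s":{"in":11,"jr":20,"jup":27,"n":61},"sq":{"gye":9,"hzm":98,"n":34,"qt":54}},"lqn":83,"o":{"dra":{"bxe":98,"e":61,"po":95,"sdb":73},"f":97,"ooz":{"ar":17,"pb":34,"txc":90},"qrq":[34,1,88,62,93]}}
After op 9 (add /fao/sq/moc 94): {"fao":{"s":{"in":11,"jr":20,"jup":27,"n":61},"sq":{"gye":9,"hzm":98,"moc":94,"n":34,"qt":54}},"lqn":83,"o":{"dra":{"bxe":98,"e":61,"po":95,"sdb":73},"f":97,"ooz":{"ar":17,"pb":34,"txc":90},"qrq":[34,1,88,62,93]}}
After op 10 (remove /o/qrq/3): {"fao":{"s":{"in":11,"jr":20,"jup":27,"n":61},"sq":{"gye":9,"hzm":98,"moc":94,"n":34,"qt":54}},"lqn":83,"o":{"dra":{"bxe":98,"e":61,"po":95,"sdb":73},"f":97,"ooz":{"ar":17,"pb":34,"txc":90},"qrq":[34,1,88,93]}}
After op 11 (remove /o/qrq/0): {"fao":{"s":{"in":11,"jr":20,"jup":27,"n":61},"sq":{"gye":9,"hzm":98,"moc":94,"n":34,"qt":54}},"lqn":83,"o":{"dra":{"bxe":98,"e":61,"po":95,"sdb":73},"f":97,"ooz":{"ar":17,"pb":34,"txc":90},"qrq":[1,88,93]}}
After op 12 (add /o/ggj 30): {"fao":{"s":{"in":11,"jr":20,"jup":27,"n":61},"sq":{"gye":9,"hzm":98,"moc":94,"n":34,"qt":54}},"lqn":83,"o":{"dra":{"bxe":98,"e":61,"po":95,"sdb":73},"f":97,"ggj":30,"ooz":{"ar":17,"pb":34,"txc":90},"qrq":[1,88,93]}}
After op 13 (replace /o/ooz/txc 86): {"fao":{"s":{"in":11,"jr":20,"jup":27,"n":61},"sq":{"gye":9,"hzm":98,"moc":94,"n":34,"qt":54}},"lqn":83,"o":{"dra":{"bxe":98,"e":61,"po":95,"sdb":73},"f":97,"ggj":30,"ooz":{"ar":17,"pb":34,"txc":86},"qrq":[1,88,93]}}
After op 14 (add /fao/sq/qt 89): {"fao":{"s":{"in":11,"jr":20,"jup":27,"n":61},"sq":{"gye":9,"hzm":98,"moc":94,"n":34,"qt":89}},"lqn":83,"o":{"dra":{"bxe":98,"e":61,"po":95,"sdb":73},"f":97,"ggj":30,"ooz":{"ar":17,"pb":34,"txc":86},"qrq":[1,88,93]}}
After op 15 (add /o/ooz/f 72): {"fao":{"s":{"in":11,"jr":20,"jup":27,"n":61},"sq":{"gye":9,"hzm":98,"moc":94,"n":34,"qt":89}},"lqn":83,"o":{"dra":{"bxe":98,"e":61,"po":95,"sdb":73},"f":97,"ggj":30,"ooz":{"ar":17,"f":72,"pb":34,"txc":86},"qrq":[1,88,93]}}
After op 16 (add /o/dra/j 27): {"fao":{"s":{"in":11,"jr":20,"jup":27,"n":61},"sq":{"gye":9,"hzm":98,"moc":94,"n":34,"qt":89}},"lqn":83,"o":{"dra":{"bxe":98,"e":61,"j":27,"po":95,"sdb":73},"f":97,"ggj":30,"ooz":{"ar":17,"f":72,"pb":34,"txc":86},"qrq":[1,88,93]}}
After op 17 (add /o/ooz/tsc 1): {"fao":{"s":{"in":11,"jr":20,"jup":27,"n":61},"sq":{"gye":9,"hzm":98,"moc":94,"n":34,"qt":89}},"lqn":83,"o":{"dra":{"bxe":98,"e":61,"j":27,"po":95,"sdb":73},"f":97,"ggj":30,"ooz":{"ar":17,"f":72,"pb":34,"tsc":1,"txc":86},"qrq":[1,88,93]}}
Size at path /fao/s: 4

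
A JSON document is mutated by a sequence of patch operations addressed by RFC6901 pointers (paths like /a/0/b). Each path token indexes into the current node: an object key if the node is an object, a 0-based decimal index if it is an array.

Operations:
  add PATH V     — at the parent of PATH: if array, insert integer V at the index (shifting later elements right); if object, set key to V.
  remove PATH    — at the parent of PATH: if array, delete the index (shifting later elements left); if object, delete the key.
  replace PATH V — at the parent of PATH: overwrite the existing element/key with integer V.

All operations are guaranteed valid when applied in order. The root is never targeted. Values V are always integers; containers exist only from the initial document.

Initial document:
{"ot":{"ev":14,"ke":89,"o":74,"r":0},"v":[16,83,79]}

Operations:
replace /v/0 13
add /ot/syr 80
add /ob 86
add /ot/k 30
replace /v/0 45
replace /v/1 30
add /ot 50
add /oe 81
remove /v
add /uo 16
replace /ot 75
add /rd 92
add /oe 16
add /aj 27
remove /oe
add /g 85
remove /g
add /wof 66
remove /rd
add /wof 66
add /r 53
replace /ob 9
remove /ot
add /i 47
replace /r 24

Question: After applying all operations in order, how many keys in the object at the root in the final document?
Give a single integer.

After op 1 (replace /v/0 13): {"ot":{"ev":14,"ke":89,"o":74,"r":0},"v":[13,83,79]}
After op 2 (add /ot/syr 80): {"ot":{"ev":14,"ke":89,"o":74,"r":0,"syr":80},"v":[13,83,79]}
After op 3 (add /ob 86): {"ob":86,"ot":{"ev":14,"ke":89,"o":74,"r":0,"syr":80},"v":[13,83,79]}
After op 4 (add /ot/k 30): {"ob":86,"ot":{"ev":14,"k":30,"ke":89,"o":74,"r":0,"syr":80},"v":[13,83,79]}
After op 5 (replace /v/0 45): {"ob":86,"ot":{"ev":14,"k":30,"ke":89,"o":74,"r":0,"syr":80},"v":[45,83,79]}
After op 6 (replace /v/1 30): {"ob":86,"ot":{"ev":14,"k":30,"ke":89,"o":74,"r":0,"syr":80},"v":[45,30,79]}
After op 7 (add /ot 50): {"ob":86,"ot":50,"v":[45,30,79]}
After op 8 (add /oe 81): {"ob":86,"oe":81,"ot":50,"v":[45,30,79]}
After op 9 (remove /v): {"ob":86,"oe":81,"ot":50}
After op 10 (add /uo 16): {"ob":86,"oe":81,"ot":50,"uo":16}
After op 11 (replace /ot 75): {"ob":86,"oe":81,"ot":75,"uo":16}
After op 12 (add /rd 92): {"ob":86,"oe":81,"ot":75,"rd":92,"uo":16}
After op 13 (add /oe 16): {"ob":86,"oe":16,"ot":75,"rd":92,"uo":16}
After op 14 (add /aj 27): {"aj":27,"ob":86,"oe":16,"ot":75,"rd":92,"uo":16}
After op 15 (remove /oe): {"aj":27,"ob":86,"ot":75,"rd":92,"uo":16}
After op 16 (add /g 85): {"aj":27,"g":85,"ob":86,"ot":75,"rd":92,"uo":16}
After op 17 (remove /g): {"aj":27,"ob":86,"ot":75,"rd":92,"uo":16}
After op 18 (add /wof 66): {"aj":27,"ob":86,"ot":75,"rd":92,"uo":16,"wof":66}
After op 19 (remove /rd): {"aj":27,"ob":86,"ot":75,"uo":16,"wof":66}
After op 20 (add /wof 66): {"aj":27,"ob":86,"ot":75,"uo":16,"wof":66}
After op 21 (add /r 53): {"aj":27,"ob":86,"ot":75,"r":53,"uo":16,"wof":66}
After op 22 (replace /ob 9): {"aj":27,"ob":9,"ot":75,"r":53,"uo":16,"wof":66}
After op 23 (remove /ot): {"aj":27,"ob":9,"r":53,"uo":16,"wof":66}
After op 24 (add /i 47): {"aj":27,"i":47,"ob":9,"r":53,"uo":16,"wof":66}
After op 25 (replace /r 24): {"aj":27,"i":47,"ob":9,"r":24,"uo":16,"wof":66}
Size at the root: 6

Answer: 6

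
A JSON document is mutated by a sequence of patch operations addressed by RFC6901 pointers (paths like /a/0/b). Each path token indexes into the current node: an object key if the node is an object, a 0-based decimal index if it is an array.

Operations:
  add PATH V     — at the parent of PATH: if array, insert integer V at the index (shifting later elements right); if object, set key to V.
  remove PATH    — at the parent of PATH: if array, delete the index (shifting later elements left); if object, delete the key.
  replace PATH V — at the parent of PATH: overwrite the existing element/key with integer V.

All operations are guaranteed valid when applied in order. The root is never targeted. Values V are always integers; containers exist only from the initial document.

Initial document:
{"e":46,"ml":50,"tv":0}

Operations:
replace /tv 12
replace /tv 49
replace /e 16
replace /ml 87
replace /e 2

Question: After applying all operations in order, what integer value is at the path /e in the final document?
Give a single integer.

Answer: 2

Derivation:
After op 1 (replace /tv 12): {"e":46,"ml":50,"tv":12}
After op 2 (replace /tv 49): {"e":46,"ml":50,"tv":49}
After op 3 (replace /e 16): {"e":16,"ml":50,"tv":49}
After op 4 (replace /ml 87): {"e":16,"ml":87,"tv":49}
After op 5 (replace /e 2): {"e":2,"ml":87,"tv":49}
Value at /e: 2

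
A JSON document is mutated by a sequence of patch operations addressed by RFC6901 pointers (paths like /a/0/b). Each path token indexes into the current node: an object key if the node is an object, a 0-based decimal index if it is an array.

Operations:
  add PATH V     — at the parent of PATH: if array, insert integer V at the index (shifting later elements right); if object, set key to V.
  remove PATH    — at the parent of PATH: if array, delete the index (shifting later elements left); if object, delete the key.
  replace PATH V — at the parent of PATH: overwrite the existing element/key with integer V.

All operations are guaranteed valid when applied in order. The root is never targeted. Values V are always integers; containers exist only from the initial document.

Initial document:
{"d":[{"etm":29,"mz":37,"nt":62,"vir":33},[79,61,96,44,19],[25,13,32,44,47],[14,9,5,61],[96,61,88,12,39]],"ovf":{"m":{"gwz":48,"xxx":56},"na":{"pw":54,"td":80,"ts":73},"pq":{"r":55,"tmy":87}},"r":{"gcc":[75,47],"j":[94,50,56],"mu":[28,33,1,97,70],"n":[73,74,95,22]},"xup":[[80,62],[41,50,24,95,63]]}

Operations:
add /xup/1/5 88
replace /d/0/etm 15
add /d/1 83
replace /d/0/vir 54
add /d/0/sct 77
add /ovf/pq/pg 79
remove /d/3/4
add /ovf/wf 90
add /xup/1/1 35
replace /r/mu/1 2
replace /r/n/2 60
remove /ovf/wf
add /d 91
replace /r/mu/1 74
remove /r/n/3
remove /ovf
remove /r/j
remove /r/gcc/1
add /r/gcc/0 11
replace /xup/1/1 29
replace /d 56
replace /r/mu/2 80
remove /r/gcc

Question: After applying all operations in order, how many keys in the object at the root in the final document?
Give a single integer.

After op 1 (add /xup/1/5 88): {"d":[{"etm":29,"mz":37,"nt":62,"vir":33},[79,61,96,44,19],[25,13,32,44,47],[14,9,5,61],[96,61,88,12,39]],"ovf":{"m":{"gwz":48,"xxx":56},"na":{"pw":54,"td":80,"ts":73},"pq":{"r":55,"tmy":87}},"r":{"gcc":[75,47],"j":[94,50,56],"mu":[28,33,1,97,70],"n":[73,74,95,22]},"xup":[[80,62],[41,50,24,95,63,88]]}
After op 2 (replace /d/0/etm 15): {"d":[{"etm":15,"mz":37,"nt":62,"vir":33},[79,61,96,44,19],[25,13,32,44,47],[14,9,5,61],[96,61,88,12,39]],"ovf":{"m":{"gwz":48,"xxx":56},"na":{"pw":54,"td":80,"ts":73},"pq":{"r":55,"tmy":87}},"r":{"gcc":[75,47],"j":[94,50,56],"mu":[28,33,1,97,70],"n":[73,74,95,22]},"xup":[[80,62],[41,50,24,95,63,88]]}
After op 3 (add /d/1 83): {"d":[{"etm":15,"mz":37,"nt":62,"vir":33},83,[79,61,96,44,19],[25,13,32,44,47],[14,9,5,61],[96,61,88,12,39]],"ovf":{"m":{"gwz":48,"xxx":56},"na":{"pw":54,"td":80,"ts":73},"pq":{"r":55,"tmy":87}},"r":{"gcc":[75,47],"j":[94,50,56],"mu":[28,33,1,97,70],"n":[73,74,95,22]},"xup":[[80,62],[41,50,24,95,63,88]]}
After op 4 (replace /d/0/vir 54): {"d":[{"etm":15,"mz":37,"nt":62,"vir":54},83,[79,61,96,44,19],[25,13,32,44,47],[14,9,5,61],[96,61,88,12,39]],"ovf":{"m":{"gwz":48,"xxx":56},"na":{"pw":54,"td":80,"ts":73},"pq":{"r":55,"tmy":87}},"r":{"gcc":[75,47],"j":[94,50,56],"mu":[28,33,1,97,70],"n":[73,74,95,22]},"xup":[[80,62],[41,50,24,95,63,88]]}
After op 5 (add /d/0/sct 77): {"d":[{"etm":15,"mz":37,"nt":62,"sct":77,"vir":54},83,[79,61,96,44,19],[25,13,32,44,47],[14,9,5,61],[96,61,88,12,39]],"ovf":{"m":{"gwz":48,"xxx":56},"na":{"pw":54,"td":80,"ts":73},"pq":{"r":55,"tmy":87}},"r":{"gcc":[75,47],"j":[94,50,56],"mu":[28,33,1,97,70],"n":[73,74,95,22]},"xup":[[80,62],[41,50,24,95,63,88]]}
After op 6 (add /ovf/pq/pg 79): {"d":[{"etm":15,"mz":37,"nt":62,"sct":77,"vir":54},83,[79,61,96,44,19],[25,13,32,44,47],[14,9,5,61],[96,61,88,12,39]],"ovf":{"m":{"gwz":48,"xxx":56},"na":{"pw":54,"td":80,"ts":73},"pq":{"pg":79,"r":55,"tmy":87}},"r":{"gcc":[75,47],"j":[94,50,56],"mu":[28,33,1,97,70],"n":[73,74,95,22]},"xup":[[80,62],[41,50,24,95,63,88]]}
After op 7 (remove /d/3/4): {"d":[{"etm":15,"mz":37,"nt":62,"sct":77,"vir":54},83,[79,61,96,44,19],[25,13,32,44],[14,9,5,61],[96,61,88,12,39]],"ovf":{"m":{"gwz":48,"xxx":56},"na":{"pw":54,"td":80,"ts":73},"pq":{"pg":79,"r":55,"tmy":87}},"r":{"gcc":[75,47],"j":[94,50,56],"mu":[28,33,1,97,70],"n":[73,74,95,22]},"xup":[[80,62],[41,50,24,95,63,88]]}
After op 8 (add /ovf/wf 90): {"d":[{"etm":15,"mz":37,"nt":62,"sct":77,"vir":54},83,[79,61,96,44,19],[25,13,32,44],[14,9,5,61],[96,61,88,12,39]],"ovf":{"m":{"gwz":48,"xxx":56},"na":{"pw":54,"td":80,"ts":73},"pq":{"pg":79,"r":55,"tmy":87},"wf":90},"r":{"gcc":[75,47],"j":[94,50,56],"mu":[28,33,1,97,70],"n":[73,74,95,22]},"xup":[[80,62],[41,50,24,95,63,88]]}
After op 9 (add /xup/1/1 35): {"d":[{"etm":15,"mz":37,"nt":62,"sct":77,"vir":54},83,[79,61,96,44,19],[25,13,32,44],[14,9,5,61],[96,61,88,12,39]],"ovf":{"m":{"gwz":48,"xxx":56},"na":{"pw":54,"td":80,"ts":73},"pq":{"pg":79,"r":55,"tmy":87},"wf":90},"r":{"gcc":[75,47],"j":[94,50,56],"mu":[28,33,1,97,70],"n":[73,74,95,22]},"xup":[[80,62],[41,35,50,24,95,63,88]]}
After op 10 (replace /r/mu/1 2): {"d":[{"etm":15,"mz":37,"nt":62,"sct":77,"vir":54},83,[79,61,96,44,19],[25,13,32,44],[14,9,5,61],[96,61,88,12,39]],"ovf":{"m":{"gwz":48,"xxx":56},"na":{"pw":54,"td":80,"ts":73},"pq":{"pg":79,"r":55,"tmy":87},"wf":90},"r":{"gcc":[75,47],"j":[94,50,56],"mu":[28,2,1,97,70],"n":[73,74,95,22]},"xup":[[80,62],[41,35,50,24,95,63,88]]}
After op 11 (replace /r/n/2 60): {"d":[{"etm":15,"mz":37,"nt":62,"sct":77,"vir":54},83,[79,61,96,44,19],[25,13,32,44],[14,9,5,61],[96,61,88,12,39]],"ovf":{"m":{"gwz":48,"xxx":56},"na":{"pw":54,"td":80,"ts":73},"pq":{"pg":79,"r":55,"tmy":87},"wf":90},"r":{"gcc":[75,47],"j":[94,50,56],"mu":[28,2,1,97,70],"n":[73,74,60,22]},"xup":[[80,62],[41,35,50,24,95,63,88]]}
After op 12 (remove /ovf/wf): {"d":[{"etm":15,"mz":37,"nt":62,"sct":77,"vir":54},83,[79,61,96,44,19],[25,13,32,44],[14,9,5,61],[96,61,88,12,39]],"ovf":{"m":{"gwz":48,"xxx":56},"na":{"pw":54,"td":80,"ts":73},"pq":{"pg":79,"r":55,"tmy":87}},"r":{"gcc":[75,47],"j":[94,50,56],"mu":[28,2,1,97,70],"n":[73,74,60,22]},"xup":[[80,62],[41,35,50,24,95,63,88]]}
After op 13 (add /d 91): {"d":91,"ovf":{"m":{"gwz":48,"xxx":56},"na":{"pw":54,"td":80,"ts":73},"pq":{"pg":79,"r":55,"tmy":87}},"r":{"gcc":[75,47],"j":[94,50,56],"mu":[28,2,1,97,70],"n":[73,74,60,22]},"xup":[[80,62],[41,35,50,24,95,63,88]]}
After op 14 (replace /r/mu/1 74): {"d":91,"ovf":{"m":{"gwz":48,"xxx":56},"na":{"pw":54,"td":80,"ts":73},"pq":{"pg":79,"r":55,"tmy":87}},"r":{"gcc":[75,47],"j":[94,50,56],"mu":[28,74,1,97,70],"n":[73,74,60,22]},"xup":[[80,62],[41,35,50,24,95,63,88]]}
After op 15 (remove /r/n/3): {"d":91,"ovf":{"m":{"gwz":48,"xxx":56},"na":{"pw":54,"td":80,"ts":73},"pq":{"pg":79,"r":55,"tmy":87}},"r":{"gcc":[75,47],"j":[94,50,56],"mu":[28,74,1,97,70],"n":[73,74,60]},"xup":[[80,62],[41,35,50,24,95,63,88]]}
After op 16 (remove /ovf): {"d":91,"r":{"gcc":[75,47],"j":[94,50,56],"mu":[28,74,1,97,70],"n":[73,74,60]},"xup":[[80,62],[41,35,50,24,95,63,88]]}
After op 17 (remove /r/j): {"d":91,"r":{"gcc":[75,47],"mu":[28,74,1,97,70],"n":[73,74,60]},"xup":[[80,62],[41,35,50,24,95,63,88]]}
After op 18 (remove /r/gcc/1): {"d":91,"r":{"gcc":[75],"mu":[28,74,1,97,70],"n":[73,74,60]},"xup":[[80,62],[41,35,50,24,95,63,88]]}
After op 19 (add /r/gcc/0 11): {"d":91,"r":{"gcc":[11,75],"mu":[28,74,1,97,70],"n":[73,74,60]},"xup":[[80,62],[41,35,50,24,95,63,88]]}
After op 20 (replace /xup/1/1 29): {"d":91,"r":{"gcc":[11,75],"mu":[28,74,1,97,70],"n":[73,74,60]},"xup":[[80,62],[41,29,50,24,95,63,88]]}
After op 21 (replace /d 56): {"d":56,"r":{"gcc":[11,75],"mu":[28,74,1,97,70],"n":[73,74,60]},"xup":[[80,62],[41,29,50,24,95,63,88]]}
After op 22 (replace /r/mu/2 80): {"d":56,"r":{"gcc":[11,75],"mu":[28,74,80,97,70],"n":[73,74,60]},"xup":[[80,62],[41,29,50,24,95,63,88]]}
After op 23 (remove /r/gcc): {"d":56,"r":{"mu":[28,74,80,97,70],"n":[73,74,60]},"xup":[[80,62],[41,29,50,24,95,63,88]]}
Size at the root: 3

Answer: 3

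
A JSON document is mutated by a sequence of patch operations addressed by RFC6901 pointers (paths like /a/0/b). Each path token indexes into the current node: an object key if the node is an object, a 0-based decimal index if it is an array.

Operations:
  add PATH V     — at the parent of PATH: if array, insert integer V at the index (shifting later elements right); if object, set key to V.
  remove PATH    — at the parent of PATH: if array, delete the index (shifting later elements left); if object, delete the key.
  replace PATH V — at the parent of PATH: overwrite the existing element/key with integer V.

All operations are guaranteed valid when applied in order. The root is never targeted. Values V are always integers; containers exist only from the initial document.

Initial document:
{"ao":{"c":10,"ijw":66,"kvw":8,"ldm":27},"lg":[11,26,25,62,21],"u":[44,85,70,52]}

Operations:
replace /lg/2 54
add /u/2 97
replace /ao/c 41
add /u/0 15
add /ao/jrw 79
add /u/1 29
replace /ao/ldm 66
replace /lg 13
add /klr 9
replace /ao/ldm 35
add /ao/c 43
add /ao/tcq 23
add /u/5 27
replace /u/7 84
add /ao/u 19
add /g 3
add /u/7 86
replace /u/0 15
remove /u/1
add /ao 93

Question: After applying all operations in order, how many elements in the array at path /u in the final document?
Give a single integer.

Answer: 8

Derivation:
After op 1 (replace /lg/2 54): {"ao":{"c":10,"ijw":66,"kvw":8,"ldm":27},"lg":[11,26,54,62,21],"u":[44,85,70,52]}
After op 2 (add /u/2 97): {"ao":{"c":10,"ijw":66,"kvw":8,"ldm":27},"lg":[11,26,54,62,21],"u":[44,85,97,70,52]}
After op 3 (replace /ao/c 41): {"ao":{"c":41,"ijw":66,"kvw":8,"ldm":27},"lg":[11,26,54,62,21],"u":[44,85,97,70,52]}
After op 4 (add /u/0 15): {"ao":{"c":41,"ijw":66,"kvw":8,"ldm":27},"lg":[11,26,54,62,21],"u":[15,44,85,97,70,52]}
After op 5 (add /ao/jrw 79): {"ao":{"c":41,"ijw":66,"jrw":79,"kvw":8,"ldm":27},"lg":[11,26,54,62,21],"u":[15,44,85,97,70,52]}
After op 6 (add /u/1 29): {"ao":{"c":41,"ijw":66,"jrw":79,"kvw":8,"ldm":27},"lg":[11,26,54,62,21],"u":[15,29,44,85,97,70,52]}
After op 7 (replace /ao/ldm 66): {"ao":{"c":41,"ijw":66,"jrw":79,"kvw":8,"ldm":66},"lg":[11,26,54,62,21],"u":[15,29,44,85,97,70,52]}
After op 8 (replace /lg 13): {"ao":{"c":41,"ijw":66,"jrw":79,"kvw":8,"ldm":66},"lg":13,"u":[15,29,44,85,97,70,52]}
After op 9 (add /klr 9): {"ao":{"c":41,"ijw":66,"jrw":79,"kvw":8,"ldm":66},"klr":9,"lg":13,"u":[15,29,44,85,97,70,52]}
After op 10 (replace /ao/ldm 35): {"ao":{"c":41,"ijw":66,"jrw":79,"kvw":8,"ldm":35},"klr":9,"lg":13,"u":[15,29,44,85,97,70,52]}
After op 11 (add /ao/c 43): {"ao":{"c":43,"ijw":66,"jrw":79,"kvw":8,"ldm":35},"klr":9,"lg":13,"u":[15,29,44,85,97,70,52]}
After op 12 (add /ao/tcq 23): {"ao":{"c":43,"ijw":66,"jrw":79,"kvw":8,"ldm":35,"tcq":23},"klr":9,"lg":13,"u":[15,29,44,85,97,70,52]}
After op 13 (add /u/5 27): {"ao":{"c":43,"ijw":66,"jrw":79,"kvw":8,"ldm":35,"tcq":23},"klr":9,"lg":13,"u":[15,29,44,85,97,27,70,52]}
After op 14 (replace /u/7 84): {"ao":{"c":43,"ijw":66,"jrw":79,"kvw":8,"ldm":35,"tcq":23},"klr":9,"lg":13,"u":[15,29,44,85,97,27,70,84]}
After op 15 (add /ao/u 19): {"ao":{"c":43,"ijw":66,"jrw":79,"kvw":8,"ldm":35,"tcq":23,"u":19},"klr":9,"lg":13,"u":[15,29,44,85,97,27,70,84]}
After op 16 (add /g 3): {"ao":{"c":43,"ijw":66,"jrw":79,"kvw":8,"ldm":35,"tcq":23,"u":19},"g":3,"klr":9,"lg":13,"u":[15,29,44,85,97,27,70,84]}
After op 17 (add /u/7 86): {"ao":{"c":43,"ijw":66,"jrw":79,"kvw":8,"ldm":35,"tcq":23,"u":19},"g":3,"klr":9,"lg":13,"u":[15,29,44,85,97,27,70,86,84]}
After op 18 (replace /u/0 15): {"ao":{"c":43,"ijw":66,"jrw":79,"kvw":8,"ldm":35,"tcq":23,"u":19},"g":3,"klr":9,"lg":13,"u":[15,29,44,85,97,27,70,86,84]}
After op 19 (remove /u/1): {"ao":{"c":43,"ijw":66,"jrw":79,"kvw":8,"ldm":35,"tcq":23,"u":19},"g":3,"klr":9,"lg":13,"u":[15,44,85,97,27,70,86,84]}
After op 20 (add /ao 93): {"ao":93,"g":3,"klr":9,"lg":13,"u":[15,44,85,97,27,70,86,84]}
Size at path /u: 8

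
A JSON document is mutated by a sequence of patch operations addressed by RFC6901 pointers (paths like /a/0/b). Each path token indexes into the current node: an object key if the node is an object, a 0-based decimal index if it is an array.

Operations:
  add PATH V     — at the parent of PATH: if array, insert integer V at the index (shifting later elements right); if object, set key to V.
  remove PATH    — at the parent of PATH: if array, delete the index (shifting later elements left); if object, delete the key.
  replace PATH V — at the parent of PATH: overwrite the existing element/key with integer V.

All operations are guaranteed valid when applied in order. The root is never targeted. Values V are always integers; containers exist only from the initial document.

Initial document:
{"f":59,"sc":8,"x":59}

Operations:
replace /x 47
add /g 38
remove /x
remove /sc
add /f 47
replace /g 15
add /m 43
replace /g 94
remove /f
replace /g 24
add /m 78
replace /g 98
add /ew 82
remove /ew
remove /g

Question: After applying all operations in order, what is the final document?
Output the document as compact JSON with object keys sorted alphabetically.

Answer: {"m":78}

Derivation:
After op 1 (replace /x 47): {"f":59,"sc":8,"x":47}
After op 2 (add /g 38): {"f":59,"g":38,"sc":8,"x":47}
After op 3 (remove /x): {"f":59,"g":38,"sc":8}
After op 4 (remove /sc): {"f":59,"g":38}
After op 5 (add /f 47): {"f":47,"g":38}
After op 6 (replace /g 15): {"f":47,"g":15}
After op 7 (add /m 43): {"f":47,"g":15,"m":43}
After op 8 (replace /g 94): {"f":47,"g":94,"m":43}
After op 9 (remove /f): {"g":94,"m":43}
After op 10 (replace /g 24): {"g":24,"m":43}
After op 11 (add /m 78): {"g":24,"m":78}
After op 12 (replace /g 98): {"g":98,"m":78}
After op 13 (add /ew 82): {"ew":82,"g":98,"m":78}
After op 14 (remove /ew): {"g":98,"m":78}
After op 15 (remove /g): {"m":78}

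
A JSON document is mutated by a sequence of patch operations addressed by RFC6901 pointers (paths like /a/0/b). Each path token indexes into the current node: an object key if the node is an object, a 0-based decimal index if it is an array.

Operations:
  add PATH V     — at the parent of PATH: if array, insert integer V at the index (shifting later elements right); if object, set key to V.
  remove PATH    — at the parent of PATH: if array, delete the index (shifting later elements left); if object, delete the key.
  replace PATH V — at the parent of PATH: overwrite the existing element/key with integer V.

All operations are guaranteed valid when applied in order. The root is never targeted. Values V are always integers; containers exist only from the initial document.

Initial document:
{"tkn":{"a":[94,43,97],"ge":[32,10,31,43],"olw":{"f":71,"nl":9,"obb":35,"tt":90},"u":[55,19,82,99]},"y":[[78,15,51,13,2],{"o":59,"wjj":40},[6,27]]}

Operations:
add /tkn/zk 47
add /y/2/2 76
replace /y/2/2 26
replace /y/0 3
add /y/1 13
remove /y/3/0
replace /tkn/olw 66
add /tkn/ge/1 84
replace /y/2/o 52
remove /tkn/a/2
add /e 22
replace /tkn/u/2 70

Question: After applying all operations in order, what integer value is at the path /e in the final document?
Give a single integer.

After op 1 (add /tkn/zk 47): {"tkn":{"a":[94,43,97],"ge":[32,10,31,43],"olw":{"f":71,"nl":9,"obb":35,"tt":90},"u":[55,19,82,99],"zk":47},"y":[[78,15,51,13,2],{"o":59,"wjj":40},[6,27]]}
After op 2 (add /y/2/2 76): {"tkn":{"a":[94,43,97],"ge":[32,10,31,43],"olw":{"f":71,"nl":9,"obb":35,"tt":90},"u":[55,19,82,99],"zk":47},"y":[[78,15,51,13,2],{"o":59,"wjj":40},[6,27,76]]}
After op 3 (replace /y/2/2 26): {"tkn":{"a":[94,43,97],"ge":[32,10,31,43],"olw":{"f":71,"nl":9,"obb":35,"tt":90},"u":[55,19,82,99],"zk":47},"y":[[78,15,51,13,2],{"o":59,"wjj":40},[6,27,26]]}
After op 4 (replace /y/0 3): {"tkn":{"a":[94,43,97],"ge":[32,10,31,43],"olw":{"f":71,"nl":9,"obb":35,"tt":90},"u":[55,19,82,99],"zk":47},"y":[3,{"o":59,"wjj":40},[6,27,26]]}
After op 5 (add /y/1 13): {"tkn":{"a":[94,43,97],"ge":[32,10,31,43],"olw":{"f":71,"nl":9,"obb":35,"tt":90},"u":[55,19,82,99],"zk":47},"y":[3,13,{"o":59,"wjj":40},[6,27,26]]}
After op 6 (remove /y/3/0): {"tkn":{"a":[94,43,97],"ge":[32,10,31,43],"olw":{"f":71,"nl":9,"obb":35,"tt":90},"u":[55,19,82,99],"zk":47},"y":[3,13,{"o":59,"wjj":40},[27,26]]}
After op 7 (replace /tkn/olw 66): {"tkn":{"a":[94,43,97],"ge":[32,10,31,43],"olw":66,"u":[55,19,82,99],"zk":47},"y":[3,13,{"o":59,"wjj":40},[27,26]]}
After op 8 (add /tkn/ge/1 84): {"tkn":{"a":[94,43,97],"ge":[32,84,10,31,43],"olw":66,"u":[55,19,82,99],"zk":47},"y":[3,13,{"o":59,"wjj":40},[27,26]]}
After op 9 (replace /y/2/o 52): {"tkn":{"a":[94,43,97],"ge":[32,84,10,31,43],"olw":66,"u":[55,19,82,99],"zk":47},"y":[3,13,{"o":52,"wjj":40},[27,26]]}
After op 10 (remove /tkn/a/2): {"tkn":{"a":[94,43],"ge":[32,84,10,31,43],"olw":66,"u":[55,19,82,99],"zk":47},"y":[3,13,{"o":52,"wjj":40},[27,26]]}
After op 11 (add /e 22): {"e":22,"tkn":{"a":[94,43],"ge":[32,84,10,31,43],"olw":66,"u":[55,19,82,99],"zk":47},"y":[3,13,{"o":52,"wjj":40},[27,26]]}
After op 12 (replace /tkn/u/2 70): {"e":22,"tkn":{"a":[94,43],"ge":[32,84,10,31,43],"olw":66,"u":[55,19,70,99],"zk":47},"y":[3,13,{"o":52,"wjj":40},[27,26]]}
Value at /e: 22

Answer: 22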